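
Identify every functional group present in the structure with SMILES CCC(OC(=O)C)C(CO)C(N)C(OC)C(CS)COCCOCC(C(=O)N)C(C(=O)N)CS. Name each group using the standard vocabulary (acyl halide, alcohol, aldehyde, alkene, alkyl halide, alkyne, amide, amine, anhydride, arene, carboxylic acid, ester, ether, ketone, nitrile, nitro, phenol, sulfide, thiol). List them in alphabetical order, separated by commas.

alcohol, amide, amine, ester, ether, thiol

Taking each segment in turn:
  CH(OCOCH3): pendant –OC(=O)CH3: an acyloxy group → ester.
  CH(CH2OH): pendant –CH2OH on an sp³ backbone C → alcohol.
  CH(NH2): –NH2 on an sp³ carbon with no adjacent C=O → amine.
  CH(OCH3): pendant –OCH3: C–O–C with sp³ C, no adjacent C=O → ether.
  CH(CH2SH): pendant –CH2SH → thiol.
  CH2OCH2: C–O–C with sp³ carbons on both sides and no adjacent C=O → ether.
  CH2OCH2: C–O–C with sp³ carbons on both sides and no adjacent C=O → ether.
  CH(CONH2): pendant –CONH2: carbonyl C bonded to C and N → amide.
  CH(CONH2): pendant –CONH2: carbonyl C bonded to C and N → amide.
  CH2SH: –SH on an sp³ carbon → thiol.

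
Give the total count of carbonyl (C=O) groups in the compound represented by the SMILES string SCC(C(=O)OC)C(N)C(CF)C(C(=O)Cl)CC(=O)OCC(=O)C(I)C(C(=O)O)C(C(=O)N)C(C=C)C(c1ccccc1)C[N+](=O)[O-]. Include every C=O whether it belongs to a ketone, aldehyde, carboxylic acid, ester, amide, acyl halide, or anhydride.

6

CH(COOCH3): ester, 1 C=O (running total 1).
CH(COCl): acyl halide, 1 C=O (running total 2).
CH2COOCH2: ester, 1 C=O (running total 3).
CO: ketone, 1 C=O (running total 4).
CH(COOH): carboxylic acid, 1 C=O (running total 5).
CH(CONH2): amide, 1 C=O (running total 6).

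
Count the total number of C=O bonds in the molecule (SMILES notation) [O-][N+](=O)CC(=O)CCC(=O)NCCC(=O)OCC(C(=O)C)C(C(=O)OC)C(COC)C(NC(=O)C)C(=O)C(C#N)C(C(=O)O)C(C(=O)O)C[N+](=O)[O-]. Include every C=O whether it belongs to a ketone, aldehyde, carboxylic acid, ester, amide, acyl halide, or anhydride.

CO: ketone, 1 C=O (running total 1).
CH2CONHCH2: amide, 1 C=O (running total 2).
CH2COOCH2: ester, 1 C=O (running total 3).
CH(COCH3): ketone, 1 C=O (running total 4).
CH(COOCH3): ester, 1 C=O (running total 5).
CH(NHCOCH3): amide, 1 C=O (running total 6).
CO: ketone, 1 C=O (running total 7).
CH(COOH): carboxylic acid, 1 C=O (running total 8).
CH(COOH): carboxylic acid, 1 C=O (running total 9).

9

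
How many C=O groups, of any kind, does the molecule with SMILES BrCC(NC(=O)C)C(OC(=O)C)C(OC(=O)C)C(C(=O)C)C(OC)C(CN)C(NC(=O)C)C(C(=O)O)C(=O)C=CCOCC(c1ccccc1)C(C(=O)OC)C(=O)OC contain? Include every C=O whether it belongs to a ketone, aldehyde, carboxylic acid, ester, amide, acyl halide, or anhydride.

9

CH(NHCOCH3): amide, 1 C=O (running total 1).
CH(OCOCH3): ester, 1 C=O (running total 2).
CH(OCOCH3): ester, 1 C=O (running total 3).
CH(COCH3): ketone, 1 C=O (running total 4).
CH(NHCOCH3): amide, 1 C=O (running total 5).
CH(COOH): carboxylic acid, 1 C=O (running total 6).
CO: ketone, 1 C=O (running total 7).
CH(COOCH3): ester, 1 C=O (running total 8).
COOCH3: ester, 1 C=O (running total 9).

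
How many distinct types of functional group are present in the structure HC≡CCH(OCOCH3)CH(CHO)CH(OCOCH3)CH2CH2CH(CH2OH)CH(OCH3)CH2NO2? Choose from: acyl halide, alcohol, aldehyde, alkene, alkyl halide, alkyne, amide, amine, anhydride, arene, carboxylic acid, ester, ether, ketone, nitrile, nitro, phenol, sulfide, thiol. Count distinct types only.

C≡C triple bond → alkyne.
pendant –OC(=O)CH3: an acyloxy group → ester.
pendant –CHO: carbonyl C bonded to C and H → aldehyde.
pendant –OC(=O)CH3: an acyloxy group → ester.
pendant –CH2OH on an sp³ backbone C → alcohol.
pendant –OCH3: C–O–C with sp³ C, no adjacent C=O → ether.
–NO2 on carbon → nitro group.
Distinct types present: alcohol, aldehyde, alkyne, ester, ether, nitro.

6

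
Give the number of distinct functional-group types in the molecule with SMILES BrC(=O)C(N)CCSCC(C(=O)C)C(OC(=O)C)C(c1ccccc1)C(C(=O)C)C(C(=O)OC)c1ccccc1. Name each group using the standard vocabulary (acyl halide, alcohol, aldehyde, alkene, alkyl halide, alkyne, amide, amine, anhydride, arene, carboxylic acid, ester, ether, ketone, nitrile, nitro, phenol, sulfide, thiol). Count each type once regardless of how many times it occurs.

6

–C(=O)Br: carbonyl C bonded to C and to a halogen → acyl halide (not alkyl halide).
–NH2 on an sp³ carbon with no adjacent C=O → amine.
C–S–C linkage → sulfide (thioether).
pendant –COCH3: carbonyl C bonded to two carbons → ketone.
pendant –OC(=O)CH3: an acyloxy group → ester.
pendant –C6H5: benzene ring → arene.
pendant –COCH3: carbonyl C bonded to two carbons → ketone.
pendant –COOCH3: carbonyl C bonded to C and –OCH3 → ester.
–C6H5 phenyl ring → arene.
Distinct types present: acyl halide, amine, arene, ester, ketone, sulfide.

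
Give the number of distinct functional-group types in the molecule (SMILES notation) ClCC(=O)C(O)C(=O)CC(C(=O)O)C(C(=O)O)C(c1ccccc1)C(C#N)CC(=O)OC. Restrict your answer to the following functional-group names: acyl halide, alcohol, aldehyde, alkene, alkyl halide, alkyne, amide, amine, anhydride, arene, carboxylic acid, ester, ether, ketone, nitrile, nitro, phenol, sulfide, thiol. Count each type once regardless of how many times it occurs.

7

halogen on an sp³ carbon → alkyl halide.
–C(=O)– with carbon on both sides → ketone.
–OH on an sp³ carbon → alcohol (secondary).
–C(=O)– with carbon on both sides → ketone.
pendant –COOH: carbonyl C bonded to C and –OH → carboxylic acid.
pendant –COOH: carbonyl C bonded to C and –OH → carboxylic acid.
pendant –C6H5: benzene ring → arene.
pendant –C≡N: nitrile.
–C(=O)OCH3: carbonyl C bonded to C and to –OCH3 → ester (not ketone + ether).
Distinct types present: alcohol, alkyl halide, arene, carboxylic acid, ester, ketone, nitrile.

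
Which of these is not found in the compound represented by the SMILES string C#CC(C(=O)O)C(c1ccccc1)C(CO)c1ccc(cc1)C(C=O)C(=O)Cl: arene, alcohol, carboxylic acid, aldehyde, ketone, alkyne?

ketone

carboxylic acid: present (CH(COOH) — pendant –COOH: carbonyl C bonded to C and –OH → carboxylic acid).
aldehyde: present (CH(CHO) — pendant –CHO: carbonyl C bonded to C and H → aldehyde).
alkyne: present (HC≡C — C≡C triple bond → alkyne).
arene: present (CH(C6H5) — pendant –C6H5: benzene ring → arene).
alcohol: present (CH(CH2OH) — pendant –CH2OH on an sp³ backbone C → alcohol).
ketone: absent. In CH(COOH), the C=O bears an –OH, making it a carboxylic acid rather than a ketone. In CH(CHO), the carbonyl carbon carries an H, so it is an aldehyde, not a ketone. In COCl, the C=O is bonded to a halogen, which defines an acyl halide, not a ketone.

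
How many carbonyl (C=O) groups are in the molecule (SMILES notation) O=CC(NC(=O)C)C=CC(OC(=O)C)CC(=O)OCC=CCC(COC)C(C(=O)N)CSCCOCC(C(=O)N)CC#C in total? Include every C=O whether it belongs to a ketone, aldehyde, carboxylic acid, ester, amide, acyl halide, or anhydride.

6

OHC: aldehyde, 1 C=O (running total 1).
CH(NHCOCH3): amide, 1 C=O (running total 2).
CH(OCOCH3): ester, 1 C=O (running total 3).
CH2COOCH2: ester, 1 C=O (running total 4).
CH(CONH2): amide, 1 C=O (running total 5).
CH(CONH2): amide, 1 C=O (running total 6).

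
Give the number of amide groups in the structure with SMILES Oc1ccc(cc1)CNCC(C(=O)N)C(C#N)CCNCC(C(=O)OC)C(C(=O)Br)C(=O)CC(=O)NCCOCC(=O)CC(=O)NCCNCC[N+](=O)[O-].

–OH attached directly to an aromatic ring → phenol (not alcohol); the ring itself is an arene.
C–N–C with sp³ carbons and no adjacent C=O → amine (secondary).
pendant –CONH2: carbonyl C bonded to C and N → amide.
pendant –C≡N: nitrile.
C–N–C with sp³ carbons and no adjacent C=O → amine (secondary).
pendant –COOCH3: carbonyl C bonded to C and –OCH3 → ester.
pendant –C(=O)X: carbonyl C bonded to C and halogen → acyl halide.
–C(=O)– with carbon on both sides → ketone.
–C(=O)–N– linkage → amide (the N is not an amine).
C–O–C with sp³ carbons on both sides and no adjacent C=O → ether.
–C(=O)– with carbon on both sides → ketone.
–C(=O)–N– linkage → amide (the N is not an amine).
C–N–C with sp³ carbons and no adjacent C=O → amine (secondary).
–NO2 on carbon → nitro group.
Amide appears at: CH(CONH2), CH2CONHCH2, CH2CONHCH2 → 3.

3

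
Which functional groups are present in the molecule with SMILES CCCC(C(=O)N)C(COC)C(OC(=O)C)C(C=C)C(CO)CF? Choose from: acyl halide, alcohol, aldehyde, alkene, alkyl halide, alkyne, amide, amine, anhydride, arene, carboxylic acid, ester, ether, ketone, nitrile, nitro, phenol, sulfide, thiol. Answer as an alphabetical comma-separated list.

Working along the chain:
  CH(CONH2): pendant –CONH2: carbonyl C bonded to C and N → amide.
  CH(CH2OCH3): pendant –CH2OCH3: C–O–C linkage → ether.
  CH(OCOCH3): pendant –OC(=O)CH3: an acyloxy group → ester.
  CH(CH=CH2): pendant –CH=CH2: C=C double bond → alkene.
  CH(CH2OH): pendant –CH2OH on an sp³ backbone C → alcohol.
  CH2F: halogen on an sp³ carbon → alkyl halide.

alcohol, alkene, alkyl halide, amide, ester, ether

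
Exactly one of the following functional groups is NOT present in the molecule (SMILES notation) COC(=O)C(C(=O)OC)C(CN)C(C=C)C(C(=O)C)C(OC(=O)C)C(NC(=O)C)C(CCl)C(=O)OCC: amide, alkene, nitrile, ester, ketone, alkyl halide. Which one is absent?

nitrile

ketone: present (CH(COCH3) — pendant –COCH3: carbonyl C bonded to two carbons → ketone).
alkene: present (CH(CH=CH2) — pendant –CH=CH2: C=C double bond → alkene).
amide: present (CH(NHCOCH3) — pendant –NHC(=O)CH3: N bonded to a carbonyl → amide (not amine)).
alkyl halide: present (CH(CH2Cl) — pendant –CH2X: halogen on sp³ carbon → alkyl halide).
ester: present (CH3OOC — CH3O–C(=O)–: carbonyl C bonded to C and to –OCH3 → ester (not ketone + ether)).
nitrile: no segment matches this pattern.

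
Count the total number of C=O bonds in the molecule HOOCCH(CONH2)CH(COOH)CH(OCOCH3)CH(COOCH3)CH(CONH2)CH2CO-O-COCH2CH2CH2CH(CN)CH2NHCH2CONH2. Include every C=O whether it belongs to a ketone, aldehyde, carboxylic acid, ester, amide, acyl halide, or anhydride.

9

HOOC: carboxylic acid, 1 C=O (running total 1).
CH(CONH2): amide, 1 C=O (running total 2).
CH(COOH): carboxylic acid, 1 C=O (running total 3).
CH(OCOCH3): ester, 1 C=O (running total 4).
CH(COOCH3): ester, 1 C=O (running total 5).
CH(CONH2): amide, 1 C=O (running total 6).
CH2CO-O-COCH2: anhydride, 2 C=O (running total 8).
CONH2: amide, 1 C=O (running total 9).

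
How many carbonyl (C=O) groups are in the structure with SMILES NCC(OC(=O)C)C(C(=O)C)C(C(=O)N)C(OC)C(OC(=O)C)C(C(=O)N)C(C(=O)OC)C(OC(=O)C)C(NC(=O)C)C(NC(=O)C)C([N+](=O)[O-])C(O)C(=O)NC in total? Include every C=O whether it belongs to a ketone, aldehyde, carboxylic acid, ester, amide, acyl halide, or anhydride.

10

CH(OCOCH3): ester, 1 C=O (running total 1).
CH(COCH3): ketone, 1 C=O (running total 2).
CH(CONH2): amide, 1 C=O (running total 3).
CH(OCOCH3): ester, 1 C=O (running total 4).
CH(CONH2): amide, 1 C=O (running total 5).
CH(COOCH3): ester, 1 C=O (running total 6).
CH(OCOCH3): ester, 1 C=O (running total 7).
CH(NHCOCH3): amide, 1 C=O (running total 8).
CH(NHCOCH3): amide, 1 C=O (running total 9).
CONHCH3: amide, 1 C=O (running total 10).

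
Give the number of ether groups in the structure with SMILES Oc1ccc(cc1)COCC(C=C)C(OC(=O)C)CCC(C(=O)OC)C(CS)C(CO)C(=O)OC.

–OH attached directly to an aromatic ring → phenol (not alcohol); the ring itself is an arene.
C–O–C with sp³ carbons on both sides and no adjacent C=O → ether.
pendant –CH=CH2: C=C double bond → alkene.
pendant –OC(=O)CH3: an acyloxy group → ester.
pendant –COOCH3: carbonyl C bonded to C and –OCH3 → ester.
pendant –CH2SH → thiol.
pendant –CH2OH on an sp³ backbone C → alcohol.
–C(=O)OCH3: carbonyl C bonded to C and to –OCH3 → ester (not ketone + ether).
Ether appears at: CH2OCH2 → 1.

1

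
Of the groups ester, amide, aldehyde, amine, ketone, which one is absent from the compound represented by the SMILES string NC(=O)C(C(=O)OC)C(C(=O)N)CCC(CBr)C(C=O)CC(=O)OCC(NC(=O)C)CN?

amide: present (H2NCO — –C(=O)NH2: carbonyl C bonded to C and to N → amide (the N is not a separate amine)).
amine: present (CH2NH2 — –NH2 on an sp³ carbon with no adjacent C=O → amine).
aldehyde: present (CH(CHO) — pendant –CHO: carbonyl C bonded to C and H → aldehyde).
ester: present (CH(COOCH3) — pendant –COOCH3: carbonyl C bonded to C and –OCH3 → ester).
ketone: absent. In each of CH(COOCH3) and CH2COOCH2, the C=O is bonded to an –O–C group, which defines an ester, not a ketone. In each of H2NCO, CH(CONH2) and CH(NHCOCH3), the C=O is bonded to nitrogen, which defines an amide, not a ketone. In CH(CHO), the carbonyl carbon carries an H, so it is an aldehyde, not a ketone.

ketone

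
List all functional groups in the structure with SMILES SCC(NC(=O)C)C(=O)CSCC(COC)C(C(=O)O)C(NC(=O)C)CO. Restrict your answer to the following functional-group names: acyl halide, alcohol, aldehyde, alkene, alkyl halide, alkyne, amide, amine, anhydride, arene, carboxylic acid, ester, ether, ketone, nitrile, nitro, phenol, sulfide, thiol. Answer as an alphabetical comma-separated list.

alcohol, amide, carboxylic acid, ether, ketone, sulfide, thiol

–SH on an sp³ carbon → thiol.
pendant –NHC(=O)CH3: N bonded to a carbonyl → amide (not amine).
–C(=O)– with carbon on both sides → ketone.
C–S–C linkage → sulfide (thioether).
pendant –CH2OCH3: C–O–C linkage → ether.
pendant –COOH: carbonyl C bonded to C and –OH → carboxylic acid.
pendant –NHC(=O)CH3: N bonded to a carbonyl → amide (not amine).
–OH on an sp³ carbon → alcohol.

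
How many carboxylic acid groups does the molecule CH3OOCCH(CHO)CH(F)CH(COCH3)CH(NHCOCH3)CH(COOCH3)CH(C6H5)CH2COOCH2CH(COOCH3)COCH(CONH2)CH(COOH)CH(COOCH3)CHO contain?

1

Working along the chain:
  CH3OOC: CH3O–C(=O)–: carbonyl C bonded to C and to –OCH3 → ester (not ketone + ether).
  CH(CHO): pendant –CHO: carbonyl C bonded to C and H → aldehyde.
  CH(F): halogen on an sp³ carbon → alkyl halide.
  CH(COCH3): pendant –COCH3: carbonyl C bonded to two carbons → ketone.
  CH(NHCOCH3): pendant –NHC(=O)CH3: N bonded to a carbonyl → amide (not amine).
  CH(COOCH3): pendant –COOCH3: carbonyl C bonded to C and –OCH3 → ester.
  CH(C6H5): pendant –C6H5: benzene ring → arene.
  CH2COOCH2: –C(=O)–O–C with C on the carbonyl side → ester.
  CH(COOCH3): pendant –COOCH3: carbonyl C bonded to C and –OCH3 → ester.
  CO: –C(=O)– with carbon on both sides → ketone.
  CH(CONH2): pendant –CONH2: carbonyl C bonded to C and N → amide.
  CH(COOH): pendant –COOH: carbonyl C bonded to C and –OH → carboxylic acid.
  CH(COOCH3): pendant –COOCH3: carbonyl C bonded to C and –OCH3 → ester.
  CHO: terminal –CHO: carbonyl C bonded to H and C → aldehyde.
Carboxylic acid appears at: CH(COOH) → 1.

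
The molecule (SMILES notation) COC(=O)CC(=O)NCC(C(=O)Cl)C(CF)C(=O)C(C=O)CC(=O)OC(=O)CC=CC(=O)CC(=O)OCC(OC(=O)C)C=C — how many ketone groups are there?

2

Taking each segment in turn:
  CH3OOC: CH3O–C(=O)–: carbonyl C bonded to C and to –OCH3 → ester (not ketone + ether).
  CH2CONHCH2: –C(=O)–N– linkage → amide (the N is not an amine).
  CH(COCl): pendant –C(=O)X: carbonyl C bonded to C and halogen → acyl halide.
  CH(CH2F): pendant –CH2X: halogen on sp³ carbon → alkyl halide.
  CO: –C(=O)– with carbon on both sides → ketone.
  CH(CHO): pendant –CHO: carbonyl C bonded to C and H → aldehyde.
  CH2CO-O-COCH2: two acyl groups sharing one oxygen, –C(=O)–O–C(=O)– → anhydride.
  CH=CH: C=C double bond → alkene.
  CO: –C(=O)– with carbon on both sides → ketone.
  CH2COOCH2: –C(=O)–O–C with C on the carbonyl side → ester.
  CH(OCOCH3): pendant –OC(=O)CH3: an acyloxy group → ester.
  CH=CH2: C=C double bond → alkene.
Ketone appears at: CO, CO → 2.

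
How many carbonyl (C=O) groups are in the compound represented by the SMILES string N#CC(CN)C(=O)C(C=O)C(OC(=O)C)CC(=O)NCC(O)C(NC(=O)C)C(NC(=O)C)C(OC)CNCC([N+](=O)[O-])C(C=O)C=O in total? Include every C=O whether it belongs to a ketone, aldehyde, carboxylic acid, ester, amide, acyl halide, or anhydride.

CO: ketone, 1 C=O (running total 1).
CH(CHO): aldehyde, 1 C=O (running total 2).
CH(OCOCH3): ester, 1 C=O (running total 3).
CH2CONHCH2: amide, 1 C=O (running total 4).
CH(NHCOCH3): amide, 1 C=O (running total 5).
CH(NHCOCH3): amide, 1 C=O (running total 6).
CH(CHO): aldehyde, 1 C=O (running total 7).
CHO: aldehyde, 1 C=O (running total 8).

8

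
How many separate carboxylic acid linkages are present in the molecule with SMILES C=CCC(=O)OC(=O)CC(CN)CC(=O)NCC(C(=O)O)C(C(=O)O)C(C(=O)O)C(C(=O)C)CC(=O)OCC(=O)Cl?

Reading the structure from left to right:
  CH2=CH: C=C double bond → alkene.
  CH2CO-O-COCH2: two acyl groups sharing one oxygen, –C(=O)–O–C(=O)– → anhydride.
  CH(CH2NH2): pendant –CH2NH2: N on sp³ C, no adjacent C=O → amine.
  CH2CONHCH2: –C(=O)–N– linkage → amide (the N is not an amine).
  CH(COOH): pendant –COOH: carbonyl C bonded to C and –OH → carboxylic acid.
  CH(COOH): pendant –COOH: carbonyl C bonded to C and –OH → carboxylic acid.
  CH(COOH): pendant –COOH: carbonyl C bonded to C and –OH → carboxylic acid.
  CH(COCH3): pendant –COCH3: carbonyl C bonded to two carbons → ketone.
  CH2COOCH2: –C(=O)–O–C with C on the carbonyl side → ester.
  COCl: –C(=O)Cl: carbonyl C bonded to C and to a halogen → acyl halide (not alkyl halide).
Carboxylic acid appears at: CH(COOH), CH(COOH), CH(COOH) → 3.

3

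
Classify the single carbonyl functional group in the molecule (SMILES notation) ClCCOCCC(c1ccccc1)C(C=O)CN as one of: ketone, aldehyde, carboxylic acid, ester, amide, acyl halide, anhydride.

aldehyde

The carbonyl is in the CH(CHO) segment: pendant –CHO: carbonyl C bonded to C and H → aldehyde.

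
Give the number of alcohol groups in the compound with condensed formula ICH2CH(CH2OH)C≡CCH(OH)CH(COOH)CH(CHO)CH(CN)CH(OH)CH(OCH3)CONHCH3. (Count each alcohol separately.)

halogen on an sp³ carbon → alkyl halide.
pendant –CH2OH on an sp³ backbone C → alcohol.
C≡C triple bond → alkyne.
–OH on an sp³ carbon → alcohol (secondary).
pendant –COOH: carbonyl C bonded to C and –OH → carboxylic acid.
pendant –CHO: carbonyl C bonded to C and H → aldehyde.
pendant –C≡N: nitrile.
–OH on an sp³ carbon → alcohol (secondary).
pendant –OCH3: C–O–C with sp³ C, no adjacent C=O → ether.
–C(=O)NHCH3: carbonyl C bonded to C and to N → amide (the N is not an amine).
Alcohol appears at: CH(CH2OH), CH(OH), CH(OH) → 3.

3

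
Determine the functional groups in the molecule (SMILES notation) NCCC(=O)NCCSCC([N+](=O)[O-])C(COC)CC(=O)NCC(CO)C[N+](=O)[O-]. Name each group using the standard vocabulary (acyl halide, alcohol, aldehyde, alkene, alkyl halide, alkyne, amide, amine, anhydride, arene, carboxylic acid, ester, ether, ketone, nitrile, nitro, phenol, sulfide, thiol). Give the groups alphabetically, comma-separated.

alcohol, amide, amine, ether, nitro, sulfide

–NH2 on an sp³ carbon with no adjacent C=O → amine.
–C(=O)–N– linkage → amide (the N is not an amine).
C–S–C linkage → sulfide (thioether).
–NO2 on an sp³ carbon → nitro (the N=O is not a carbonyl).
pendant –CH2OCH3: C–O–C linkage → ether.
–C(=O)–N– linkage → amide (the N is not an amine).
pendant –CH2OH on an sp³ backbone C → alcohol.
–NO2 on carbon → nitro group.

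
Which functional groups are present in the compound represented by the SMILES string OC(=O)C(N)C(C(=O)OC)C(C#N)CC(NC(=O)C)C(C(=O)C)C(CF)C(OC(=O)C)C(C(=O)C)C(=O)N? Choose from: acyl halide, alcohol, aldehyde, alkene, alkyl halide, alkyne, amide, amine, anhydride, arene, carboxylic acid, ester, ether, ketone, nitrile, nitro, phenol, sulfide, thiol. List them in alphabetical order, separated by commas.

alkyl halide, amide, amine, carboxylic acid, ester, ketone, nitrile

–COOH: carbonyl C bonded to –OH and C → carboxylic acid (the –OH is not a separate alcohol).
–NH2 on an sp³ carbon with no adjacent C=O → amine.
pendant –COOCH3: carbonyl C bonded to C and –OCH3 → ester.
pendant –C≡N: nitrile.
pendant –NHC(=O)CH3: N bonded to a carbonyl → amide (not amine).
pendant –COCH3: carbonyl C bonded to two carbons → ketone.
pendant –CH2X: halogen on sp³ carbon → alkyl halide.
pendant –OC(=O)CH3: an acyloxy group → ester.
pendant –COCH3: carbonyl C bonded to two carbons → ketone.
–C(=O)NH2: carbonyl C bonded to C and to N → amide (the N is not a separate amine).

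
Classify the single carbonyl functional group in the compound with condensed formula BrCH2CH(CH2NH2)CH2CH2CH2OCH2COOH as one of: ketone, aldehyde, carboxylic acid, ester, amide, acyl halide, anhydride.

carboxylic acid

The carbonyl is in the COOH segment: –COOH: carbonyl C bonded to –OH and C → carboxylic acid (the –OH is not a separate alcohol).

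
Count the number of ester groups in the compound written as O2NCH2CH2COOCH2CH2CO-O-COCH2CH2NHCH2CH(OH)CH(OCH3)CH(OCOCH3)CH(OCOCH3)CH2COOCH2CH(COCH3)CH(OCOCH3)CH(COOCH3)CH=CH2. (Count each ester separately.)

Taking each segment in turn:
  O2NCH2: –NO2 on carbon → nitro group.
  CH2COOCH2: –C(=O)–O–C with C on the carbonyl side → ester.
  CH2CO-O-COCH2: two acyl groups sharing one oxygen, –C(=O)–O–C(=O)– → anhydride.
  CH2NHCH2: C–N–C with sp³ carbons and no adjacent C=O → amine (secondary).
  CH(OH): –OH on an sp³ carbon → alcohol (secondary).
  CH(OCH3): pendant –OCH3: C–O–C with sp³ C, no adjacent C=O → ether.
  CH(OCOCH3): pendant –OC(=O)CH3: an acyloxy group → ester.
  CH(OCOCH3): pendant –OC(=O)CH3: an acyloxy group → ester.
  CH2COOCH2: –C(=O)–O–C with C on the carbonyl side → ester.
  CH(COCH3): pendant –COCH3: carbonyl C bonded to two carbons → ketone.
  CH(OCOCH3): pendant –OC(=O)CH3: an acyloxy group → ester.
  CH(COOCH3): pendant –COOCH3: carbonyl C bonded to C and –OCH3 → ester.
  CH=CH2: C=C double bond → alkene.
Ester appears at: CH2COOCH2, CH(OCOCH3), CH(OCOCH3), CH2COOCH2, CH(OCOCH3), CH(COOCH3) → 6.

6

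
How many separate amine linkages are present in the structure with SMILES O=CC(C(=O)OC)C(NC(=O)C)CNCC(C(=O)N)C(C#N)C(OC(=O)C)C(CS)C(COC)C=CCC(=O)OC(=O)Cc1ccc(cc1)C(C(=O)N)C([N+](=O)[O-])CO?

1

Taking each segment in turn:
  OHC: terminal –CHO: carbonyl C bonded to H and C → aldehyde.
  CH(COOCH3): pendant –COOCH3: carbonyl C bonded to C and –OCH3 → ester.
  CH(NHCOCH3): pendant –NHC(=O)CH3: N bonded to a carbonyl → amide (not amine).
  CH2NHCH2: C–N–C with sp³ carbons and no adjacent C=O → amine (secondary).
  CH(CONH2): pendant –CONH2: carbonyl C bonded to C and N → amide.
  CH(CN): pendant –C≡N: nitrile.
  CH(OCOCH3): pendant –OC(=O)CH3: an acyloxy group → ester.
  CH(CH2SH): pendant –CH2SH → thiol.
  CH(CH2OCH3): pendant –CH2OCH3: C–O–C linkage → ether.
  CH=CH: C=C double bond → alkene.
  CH2CO-O-COCH2: two acyl groups sharing one oxygen, –C(=O)–O–C(=O)– → anhydride.
  C6H4: para-disubstituted benzene ring → arene.
  CH(CONH2): pendant –CONH2: carbonyl C bonded to C and N → amide.
  CH(NO2): –NO2 on an sp³ carbon → nitro (the N=O is not a carbonyl).
  CH2OH: –OH on an sp³ carbon → alcohol.
Amine appears at: CH2NHCH2 → 1.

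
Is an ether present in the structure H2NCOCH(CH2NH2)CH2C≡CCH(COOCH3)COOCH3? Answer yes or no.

no

Taking each segment in turn:
  H2NCO: –C(=O)NH2: carbonyl C bonded to C and to N → amide (the N is not a separate amine).
  CH(CH2NH2): pendant –CH2NH2: N on sp³ C, no adjacent C=O → amine.
  C≡C: C≡C triple bond → alkyne.
  CH(COOCH3): pendant –COOCH3: carbonyl C bonded to C and –OCH3 → ester.
  COOCH3: –C(=O)OCH3: carbonyl C bonded to C and to –OCH3 → ester (not ketone + ether).
In each of CH(COOCH3) and COOCH3, the C–O–C oxygen is adjacent to a C=O, so it belongs to an ester, not an ether.
The groups actually present are: alkyne, amide, amine, ester.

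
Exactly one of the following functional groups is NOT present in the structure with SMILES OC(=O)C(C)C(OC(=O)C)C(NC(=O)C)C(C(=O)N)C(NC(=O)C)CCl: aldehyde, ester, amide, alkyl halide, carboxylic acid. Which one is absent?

aldehyde

ester: present (CH(OCOCH3) — pendant –OC(=O)CH3: an acyloxy group → ester).
alkyl halide: present (CH2Cl — halogen on an sp³ carbon → alkyl halide).
amide: present (CH(NHCOCH3) — pendant –NHC(=O)CH3: N bonded to a carbonyl → amide (not amine)).
carboxylic acid: present (HOOC — –COOH: carbonyl C bonded to –OH and C → carboxylic acid (the –OH is not a separate alcohol)).
aldehyde: absent. In HOOC, the carbonyl carbon bears –OH, not –H, so it is a carboxylic acid.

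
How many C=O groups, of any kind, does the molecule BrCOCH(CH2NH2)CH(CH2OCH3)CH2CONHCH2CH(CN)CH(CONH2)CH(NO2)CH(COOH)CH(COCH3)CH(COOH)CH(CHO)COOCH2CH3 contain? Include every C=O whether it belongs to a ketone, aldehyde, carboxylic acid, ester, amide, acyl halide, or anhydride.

BrCO: acyl halide, 1 C=O (running total 1).
CH2CONHCH2: amide, 1 C=O (running total 2).
CH(CONH2): amide, 1 C=O (running total 3).
CH(COOH): carboxylic acid, 1 C=O (running total 4).
CH(COCH3): ketone, 1 C=O (running total 5).
CH(COOH): carboxylic acid, 1 C=O (running total 6).
CH(CHO): aldehyde, 1 C=O (running total 7).
COOCH2CH3: ester, 1 C=O (running total 8).

8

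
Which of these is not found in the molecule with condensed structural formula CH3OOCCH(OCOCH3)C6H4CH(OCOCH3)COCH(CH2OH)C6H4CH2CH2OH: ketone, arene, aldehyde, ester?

aldehyde

ketone: present (CO — –C(=O)– with carbon on both sides → ketone).
arene: present (C6H4 — para-disubstituted benzene ring → arene).
ester: present (CH3OOC — CH3O–C(=O)–: carbonyl C bonded to C and to –OCH3 → ester (not ketone + ether)).
aldehyde: absent. In CO, the carbonyl carbon is bonded to two carbons, so it is a ketone, not an aldehyde.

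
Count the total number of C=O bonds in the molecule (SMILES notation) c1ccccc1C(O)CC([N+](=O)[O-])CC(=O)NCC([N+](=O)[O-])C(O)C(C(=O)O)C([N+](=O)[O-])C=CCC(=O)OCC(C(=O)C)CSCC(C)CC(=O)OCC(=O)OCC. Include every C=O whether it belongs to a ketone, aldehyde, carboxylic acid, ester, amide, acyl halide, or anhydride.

CH2CONHCH2: amide, 1 C=O (running total 1).
CH(COOH): carboxylic acid, 1 C=O (running total 2).
CH2COOCH2: ester, 1 C=O (running total 3).
CH(COCH3): ketone, 1 C=O (running total 4).
CH2COOCH2: ester, 1 C=O (running total 5).
COOCH2CH3: ester, 1 C=O (running total 6).

6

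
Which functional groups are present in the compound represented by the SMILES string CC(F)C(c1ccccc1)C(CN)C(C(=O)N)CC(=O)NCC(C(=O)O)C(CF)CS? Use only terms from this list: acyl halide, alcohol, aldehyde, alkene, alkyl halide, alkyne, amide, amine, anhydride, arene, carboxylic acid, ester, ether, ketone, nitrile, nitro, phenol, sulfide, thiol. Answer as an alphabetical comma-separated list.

alkyl halide, amide, amine, arene, carboxylic acid, thiol

Reading the structure from left to right:
  CH(F): halogen on an sp³ carbon → alkyl halide.
  CH(C6H5): pendant –C6H5: benzene ring → arene.
  CH(CH2NH2): pendant –CH2NH2: N on sp³ C, no adjacent C=O → amine.
  CH(CONH2): pendant –CONH2: carbonyl C bonded to C and N → amide.
  CH2CONHCH2: –C(=O)–N– linkage → amide (the N is not an amine).
  CH(COOH): pendant –COOH: carbonyl C bonded to C and –OH → carboxylic acid.
  CH(CH2F): pendant –CH2X: halogen on sp³ carbon → alkyl halide.
  CH2SH: –SH on an sp³ carbon → thiol.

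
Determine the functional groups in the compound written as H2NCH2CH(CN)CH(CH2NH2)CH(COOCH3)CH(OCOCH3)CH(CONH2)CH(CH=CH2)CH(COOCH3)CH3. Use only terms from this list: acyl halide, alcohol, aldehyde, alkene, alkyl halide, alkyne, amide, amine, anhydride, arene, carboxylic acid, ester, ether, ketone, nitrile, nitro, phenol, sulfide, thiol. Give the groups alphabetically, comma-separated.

alkene, amide, amine, ester, nitrile

Reading the structure from left to right:
  H2NCH2: –NH2 on an sp³ carbon with no adjacent C=O → amine.
  CH(CN): pendant –C≡N: nitrile.
  CH(CH2NH2): pendant –CH2NH2: N on sp³ C, no adjacent C=O → amine.
  CH(COOCH3): pendant –COOCH3: carbonyl C bonded to C and –OCH3 → ester.
  CH(OCOCH3): pendant –OC(=O)CH3: an acyloxy group → ester.
  CH(CONH2): pendant –CONH2: carbonyl C bonded to C and N → amide.
  CH(CH=CH2): pendant –CH=CH2: C=C double bond → alkene.
  CH(COOCH3): pendant –COOCH3: carbonyl C bonded to C and –OCH3 → ester.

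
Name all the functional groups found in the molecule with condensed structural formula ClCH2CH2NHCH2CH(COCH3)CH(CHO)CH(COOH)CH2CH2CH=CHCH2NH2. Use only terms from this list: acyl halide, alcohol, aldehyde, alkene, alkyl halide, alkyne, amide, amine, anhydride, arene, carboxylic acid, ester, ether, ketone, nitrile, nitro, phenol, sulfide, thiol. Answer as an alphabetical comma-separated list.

aldehyde, alkene, alkyl halide, amine, carboxylic acid, ketone

Reading the structure from left to right:
  ClCH2: halogen on an sp³ carbon → alkyl halide.
  CH2NHCH2: C–N–C with sp³ carbons and no adjacent C=O → amine (secondary).
  CH(COCH3): pendant –COCH3: carbonyl C bonded to two carbons → ketone.
  CH(CHO): pendant –CHO: carbonyl C bonded to C and H → aldehyde.
  CH(COOH): pendant –COOH: carbonyl C bonded to C and –OH → carboxylic acid.
  CH=CH: C=C double bond → alkene.
  CH2NH2: –NH2 on an sp³ carbon with no adjacent C=O → amine.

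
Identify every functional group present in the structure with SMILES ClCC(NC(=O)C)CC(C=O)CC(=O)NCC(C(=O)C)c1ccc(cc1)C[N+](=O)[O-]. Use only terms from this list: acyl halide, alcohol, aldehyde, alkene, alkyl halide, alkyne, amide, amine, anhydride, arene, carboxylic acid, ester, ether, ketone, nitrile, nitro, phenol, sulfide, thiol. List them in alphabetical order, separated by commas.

Reading the structure from left to right:
  ClCH2: halogen on an sp³ carbon → alkyl halide.
  CH(NHCOCH3): pendant –NHC(=O)CH3: N bonded to a carbonyl → amide (not amine).
  CH(CHO): pendant –CHO: carbonyl C bonded to C and H → aldehyde.
  CH2CONHCH2: –C(=O)–N– linkage → amide (the N is not an amine).
  CH(COCH3): pendant –COCH3: carbonyl C bonded to two carbons → ketone.
  C6H4: para-disubstituted benzene ring → arene.
  CH2NO2: –NO2 on carbon → nitro group.

aldehyde, alkyl halide, amide, arene, ketone, nitro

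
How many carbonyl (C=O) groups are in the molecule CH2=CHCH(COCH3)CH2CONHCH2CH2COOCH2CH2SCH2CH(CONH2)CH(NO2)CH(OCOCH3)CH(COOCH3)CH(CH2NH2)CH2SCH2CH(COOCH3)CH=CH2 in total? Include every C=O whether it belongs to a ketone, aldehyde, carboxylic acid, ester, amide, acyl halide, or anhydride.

CH(COCH3): ketone, 1 C=O (running total 1).
CH2CONHCH2: amide, 1 C=O (running total 2).
CH2COOCH2: ester, 1 C=O (running total 3).
CH(CONH2): amide, 1 C=O (running total 4).
CH(OCOCH3): ester, 1 C=O (running total 5).
CH(COOCH3): ester, 1 C=O (running total 6).
CH(COOCH3): ester, 1 C=O (running total 7).

7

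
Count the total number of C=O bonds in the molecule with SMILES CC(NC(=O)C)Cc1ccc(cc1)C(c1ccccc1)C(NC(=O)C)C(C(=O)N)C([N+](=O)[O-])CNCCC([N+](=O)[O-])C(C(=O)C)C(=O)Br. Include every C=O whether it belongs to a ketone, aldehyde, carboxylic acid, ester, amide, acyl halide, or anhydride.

5

CH(NHCOCH3): amide, 1 C=O (running total 1).
CH(NHCOCH3): amide, 1 C=O (running total 2).
CH(CONH2): amide, 1 C=O (running total 3).
CH(COCH3): ketone, 1 C=O (running total 4).
COBr: acyl halide, 1 C=O (running total 5).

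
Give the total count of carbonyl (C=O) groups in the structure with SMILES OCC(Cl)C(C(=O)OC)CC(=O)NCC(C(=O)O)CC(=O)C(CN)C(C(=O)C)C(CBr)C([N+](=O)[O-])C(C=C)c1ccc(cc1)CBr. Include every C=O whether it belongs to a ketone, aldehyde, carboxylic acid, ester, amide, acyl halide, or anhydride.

5

CH(COOCH3): ester, 1 C=O (running total 1).
CH2CONHCH2: amide, 1 C=O (running total 2).
CH(COOH): carboxylic acid, 1 C=O (running total 3).
CO: ketone, 1 C=O (running total 4).
CH(COCH3): ketone, 1 C=O (running total 5).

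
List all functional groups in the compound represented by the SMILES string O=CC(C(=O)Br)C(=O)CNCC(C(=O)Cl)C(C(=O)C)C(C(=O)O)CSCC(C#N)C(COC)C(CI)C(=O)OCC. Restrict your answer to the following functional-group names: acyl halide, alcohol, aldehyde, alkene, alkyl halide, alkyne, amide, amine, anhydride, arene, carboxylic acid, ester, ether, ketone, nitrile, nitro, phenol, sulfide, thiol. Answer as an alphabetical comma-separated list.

Reading the structure from left to right:
  OHC: terminal –CHO: carbonyl C bonded to H and C → aldehyde.
  CH(COBr): pendant –C(=O)X: carbonyl C bonded to C and halogen → acyl halide.
  CO: –C(=O)– with carbon on both sides → ketone.
  CH2NHCH2: C–N–C with sp³ carbons and no adjacent C=O → amine (secondary).
  CH(COCl): pendant –C(=O)X: carbonyl C bonded to C and halogen → acyl halide.
  CH(COCH3): pendant –COCH3: carbonyl C bonded to two carbons → ketone.
  CH(COOH): pendant –COOH: carbonyl C bonded to C and –OH → carboxylic acid.
  CH2SCH2: C–S–C linkage → sulfide (thioether).
  CH(CN): pendant –C≡N: nitrile.
  CH(CH2OCH3): pendant –CH2OCH3: C–O–C linkage → ether.
  CH(CH2I): pendant –CH2X: halogen on sp³ carbon → alkyl halide.
  COOCH2CH3: –C(=O)OCH2CH3: carbonyl C bonded to C and to –OEt → ester.

acyl halide, aldehyde, alkyl halide, amine, carboxylic acid, ester, ether, ketone, nitrile, sulfide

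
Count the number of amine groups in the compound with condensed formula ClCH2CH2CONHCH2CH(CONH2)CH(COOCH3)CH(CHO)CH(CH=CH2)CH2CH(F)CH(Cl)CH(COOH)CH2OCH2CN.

0

Working along the chain:
  ClCH2: halogen on an sp³ carbon → alkyl halide.
  CH2CONHCH2: –C(=O)–N– linkage → amide (the N is not an amine).
  CH(CONH2): pendant –CONH2: carbonyl C bonded to C and N → amide.
  CH(COOCH3): pendant –COOCH3: carbonyl C bonded to C and –OCH3 → ester.
  CH(CHO): pendant –CHO: carbonyl C bonded to C and H → aldehyde.
  CH(CH=CH2): pendant –CH=CH2: C=C double bond → alkene.
  CH(F): halogen on an sp³ carbon → alkyl halide.
  CH(Cl): halogen on an sp³ carbon → alkyl halide.
  CH(COOH): pendant –COOH: carbonyl C bonded to C and –OH → carboxylic acid.
  CH2OCH2: C–O–C with sp³ carbons on both sides and no adjacent C=O → ether.
  CN: –C≡N: carbon triple-bonded to nitrogen → nitrile.
No segment is a amine: CH2CONHCH2 is amide, not amine; CH(CONH2) is amide, not amine; CN is nitrile, not amine. → 0.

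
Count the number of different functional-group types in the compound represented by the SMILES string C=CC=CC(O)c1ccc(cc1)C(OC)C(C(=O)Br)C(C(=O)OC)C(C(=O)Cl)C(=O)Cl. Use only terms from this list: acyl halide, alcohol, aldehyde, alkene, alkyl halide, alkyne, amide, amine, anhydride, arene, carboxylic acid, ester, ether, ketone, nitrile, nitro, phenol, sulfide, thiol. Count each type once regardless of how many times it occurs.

6

Working along the chain:
  CH2=CH: C=C double bond → alkene.
  CH=CH: C=C double bond → alkene.
  CH(OH): –OH on an sp³ carbon → alcohol (secondary).
  C6H4: para-disubstituted benzene ring → arene.
  CH(OCH3): pendant –OCH3: C–O–C with sp³ C, no adjacent C=O → ether.
  CH(COBr): pendant –C(=O)X: carbonyl C bonded to C and halogen → acyl halide.
  CH(COOCH3): pendant –COOCH3: carbonyl C bonded to C and –OCH3 → ester.
  CH(COCl): pendant –C(=O)X: carbonyl C bonded to C and halogen → acyl halide.
  COCl: –C(=O)Cl: carbonyl C bonded to C and to a halogen → acyl halide (not alkyl halide).
Distinct types present: acyl halide, alcohol, alkene, arene, ester, ether.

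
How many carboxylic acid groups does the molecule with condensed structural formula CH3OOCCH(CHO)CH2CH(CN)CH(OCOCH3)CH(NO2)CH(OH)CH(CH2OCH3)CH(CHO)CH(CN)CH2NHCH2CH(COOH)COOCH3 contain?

CH3O–C(=O)–: carbonyl C bonded to C and to –OCH3 → ester (not ketone + ether).
pendant –CHO: carbonyl C bonded to C and H → aldehyde.
pendant –C≡N: nitrile.
pendant –OC(=O)CH3: an acyloxy group → ester.
–NO2 on an sp³ carbon → nitro (the N=O is not a carbonyl).
–OH on an sp³ carbon → alcohol (secondary).
pendant –CH2OCH3: C–O–C linkage → ether.
pendant –CHO: carbonyl C bonded to C and H → aldehyde.
pendant –C≡N: nitrile.
C–N–C with sp³ carbons and no adjacent C=O → amine (secondary).
pendant –COOH: carbonyl C bonded to C and –OH → carboxylic acid.
–C(=O)OCH3: carbonyl C bonded to C and to –OCH3 → ester (not ketone + ether).
Carboxylic acid appears at: CH(COOH) → 1.

1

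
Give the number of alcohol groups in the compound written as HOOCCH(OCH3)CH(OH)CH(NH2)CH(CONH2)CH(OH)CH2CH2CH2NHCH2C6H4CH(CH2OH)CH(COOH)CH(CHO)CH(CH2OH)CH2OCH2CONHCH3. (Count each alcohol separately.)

Reading the structure from left to right:
  HOOC: –COOH: carbonyl C bonded to –OH and C → carboxylic acid (the –OH is not a separate alcohol).
  CH(OCH3): pendant –OCH3: C–O–C with sp³ C, no adjacent C=O → ether.
  CH(OH): –OH on an sp³ carbon → alcohol (secondary).
  CH(NH2): –NH2 on an sp³ carbon with no adjacent C=O → amine.
  CH(CONH2): pendant –CONH2: carbonyl C bonded to C and N → amide.
  CH(OH): –OH on an sp³ carbon → alcohol (secondary).
  CH2NHCH2: C–N–C with sp³ carbons and no adjacent C=O → amine (secondary).
  C6H4: para-disubstituted benzene ring → arene.
  CH(CH2OH): pendant –CH2OH on an sp³ backbone C → alcohol.
  CH(COOH): pendant –COOH: carbonyl C bonded to C and –OH → carboxylic acid.
  CH(CHO): pendant –CHO: carbonyl C bonded to C and H → aldehyde.
  CH(CH2OH): pendant –CH2OH on an sp³ backbone C → alcohol.
  CH2OCH2: C–O–C with sp³ carbons on both sides and no adjacent C=O → ether.
  CONHCH3: –C(=O)NHCH3: carbonyl C bonded to C and to N → amide (the N is not an amine).
Alcohol appears at: CH(OH), CH(OH), CH(CH2OH), CH(CH2OH) → 4.

4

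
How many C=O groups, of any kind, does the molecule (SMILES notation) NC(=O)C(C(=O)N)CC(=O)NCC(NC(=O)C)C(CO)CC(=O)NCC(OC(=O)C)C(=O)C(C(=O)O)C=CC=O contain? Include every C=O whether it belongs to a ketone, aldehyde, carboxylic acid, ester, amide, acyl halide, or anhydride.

9

H2NCO: amide, 1 C=O (running total 1).
CH(CONH2): amide, 1 C=O (running total 2).
CH2CONHCH2: amide, 1 C=O (running total 3).
CH(NHCOCH3): amide, 1 C=O (running total 4).
CH2CONHCH2: amide, 1 C=O (running total 5).
CH(OCOCH3): ester, 1 C=O (running total 6).
CO: ketone, 1 C=O (running total 7).
CH(COOH): carboxylic acid, 1 C=O (running total 8).
CHO: aldehyde, 1 C=O (running total 9).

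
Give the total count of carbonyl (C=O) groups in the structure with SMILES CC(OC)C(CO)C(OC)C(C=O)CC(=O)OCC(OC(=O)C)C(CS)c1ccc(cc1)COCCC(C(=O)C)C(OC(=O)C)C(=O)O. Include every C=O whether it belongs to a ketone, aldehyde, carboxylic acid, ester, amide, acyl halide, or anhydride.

CH(CHO): aldehyde, 1 C=O (running total 1).
CH2COOCH2: ester, 1 C=O (running total 2).
CH(OCOCH3): ester, 1 C=O (running total 3).
CH(COCH3): ketone, 1 C=O (running total 4).
CH(OCOCH3): ester, 1 C=O (running total 5).
COOH: carboxylic acid, 1 C=O (running total 6).

6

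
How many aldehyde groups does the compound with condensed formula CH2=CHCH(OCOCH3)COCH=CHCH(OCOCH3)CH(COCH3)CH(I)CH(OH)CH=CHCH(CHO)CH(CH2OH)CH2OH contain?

Working along the chain:
  CH2=CH: C=C double bond → alkene.
  CH(OCOCH3): pendant –OC(=O)CH3: an acyloxy group → ester.
  CO: –C(=O)– with carbon on both sides → ketone.
  CH=CH: C=C double bond → alkene.
  CH(OCOCH3): pendant –OC(=O)CH3: an acyloxy group → ester.
  CH(COCH3): pendant –COCH3: carbonyl C bonded to two carbons → ketone.
  CH(I): halogen on an sp³ carbon → alkyl halide.
  CH(OH): –OH on an sp³ carbon → alcohol (secondary).
  CH=CH: C=C double bond → alkene.
  CH(CHO): pendant –CHO: carbonyl C bonded to C and H → aldehyde.
  CH(CH2OH): pendant –CH2OH on an sp³ backbone C → alcohol.
  CH2OH: –OH on an sp³ carbon → alcohol.
Aldehyde appears at: CH(CHO) → 1.

1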